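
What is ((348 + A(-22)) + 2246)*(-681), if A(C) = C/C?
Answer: -1767195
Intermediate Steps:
A(C) = 1
((348 + A(-22)) + 2246)*(-681) = ((348 + 1) + 2246)*(-681) = (349 + 2246)*(-681) = 2595*(-681) = -1767195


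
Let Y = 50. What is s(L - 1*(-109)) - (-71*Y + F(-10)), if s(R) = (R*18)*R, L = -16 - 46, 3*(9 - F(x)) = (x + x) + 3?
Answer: 129892/3 ≈ 43297.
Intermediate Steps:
F(x) = 8 - 2*x/3 (F(x) = 9 - ((x + x) + 3)/3 = 9 - (2*x + 3)/3 = 9 - (3 + 2*x)/3 = 9 + (-1 - 2*x/3) = 8 - 2*x/3)
L = -62
s(R) = 18*R² (s(R) = (18*R)*R = 18*R²)
s(L - 1*(-109)) - (-71*Y + F(-10)) = 18*(-62 - 1*(-109))² - (-71*50 + (8 - ⅔*(-10))) = 18*(-62 + 109)² - (-3550 + (8 + 20/3)) = 18*47² - (-3550 + 44/3) = 18*2209 - 1*(-10606/3) = 39762 + 10606/3 = 129892/3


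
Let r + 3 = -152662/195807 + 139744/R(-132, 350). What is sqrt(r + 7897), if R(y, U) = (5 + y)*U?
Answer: 2*sqrt(1494242828938349519127)/870362115 ≈ 88.826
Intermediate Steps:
R(y, U) = U*(5 + y)
r = -30129771379/4351810575 (r = -3 + (-152662/195807 + 139744/((350*(5 - 132)))) = -3 + (-152662*1/195807 + 139744/((350*(-127)))) = -3 + (-152662/195807 + 139744/(-44450)) = -3 + (-152662/195807 + 139744*(-1/44450)) = -3 + (-152662/195807 - 69872/22225) = -3 - 17074339654/4351810575 = -30129771379/4351810575 ≈ -6.9235)
sqrt(r + 7897) = sqrt(-30129771379/4351810575 + 7897) = sqrt(34336118339396/4351810575) = 2*sqrt(1494242828938349519127)/870362115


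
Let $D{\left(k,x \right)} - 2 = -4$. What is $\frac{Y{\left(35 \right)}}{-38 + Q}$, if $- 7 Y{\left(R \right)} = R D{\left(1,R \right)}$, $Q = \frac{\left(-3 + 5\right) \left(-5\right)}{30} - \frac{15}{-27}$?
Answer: $- \frac{9}{34} \approx -0.26471$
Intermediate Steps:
$Q = \frac{2}{9}$ ($Q = 2 \left(-5\right) \frac{1}{30} - - \frac{5}{9} = \left(-10\right) \frac{1}{30} + \frac{5}{9} = - \frac{1}{3} + \frac{5}{9} = \frac{2}{9} \approx 0.22222$)
$D{\left(k,x \right)} = -2$ ($D{\left(k,x \right)} = 2 - 4 = -2$)
$Y{\left(R \right)} = \frac{2 R}{7}$ ($Y{\left(R \right)} = - \frac{R \left(-2\right)}{7} = - \frac{\left(-2\right) R}{7} = \frac{2 R}{7}$)
$\frac{Y{\left(35 \right)}}{-38 + Q} = \frac{\frac{2}{7} \cdot 35}{-38 + \frac{2}{9}} = \frac{10}{- \frac{340}{9}} = 10 \left(- \frac{9}{340}\right) = - \frac{9}{34}$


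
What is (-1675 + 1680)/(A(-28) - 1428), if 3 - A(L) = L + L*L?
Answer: -5/2181 ≈ -0.0022925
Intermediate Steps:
A(L) = 3 - L - L**2 (A(L) = 3 - (L + L*L) = 3 - (L + L**2) = 3 + (-L - L**2) = 3 - L - L**2)
(-1675 + 1680)/(A(-28) - 1428) = (-1675 + 1680)/((3 - 1*(-28) - 1*(-28)**2) - 1428) = 5/((3 + 28 - 1*784) - 1428) = 5/((3 + 28 - 784) - 1428) = 5/(-753 - 1428) = 5/(-2181) = 5*(-1/2181) = -5/2181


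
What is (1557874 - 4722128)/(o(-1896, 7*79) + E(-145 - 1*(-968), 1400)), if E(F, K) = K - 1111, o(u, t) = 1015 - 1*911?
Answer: -3164254/393 ≈ -8051.5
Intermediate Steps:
o(u, t) = 104 (o(u, t) = 1015 - 911 = 104)
E(F, K) = -1111 + K
(1557874 - 4722128)/(o(-1896, 7*79) + E(-145 - 1*(-968), 1400)) = (1557874 - 4722128)/(104 + (-1111 + 1400)) = -3164254/(104 + 289) = -3164254/393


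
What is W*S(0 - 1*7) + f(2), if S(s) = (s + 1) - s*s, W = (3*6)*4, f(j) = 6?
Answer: -3954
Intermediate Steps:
W = 72 (W = 18*4 = 72)
S(s) = 1 + s - s² (S(s) = (1 + s) - s² = 1 + s - s²)
W*S(0 - 1*7) + f(2) = 72*(1 + (0 - 1*7) - (0 - 1*7)²) + 6 = 72*(1 + (0 - 7) - (0 - 7)²) + 6 = 72*(1 - 7 - 1*(-7)²) + 6 = 72*(1 - 7 - 1*49) + 6 = 72*(1 - 7 - 49) + 6 = 72*(-55) + 6 = -3960 + 6 = -3954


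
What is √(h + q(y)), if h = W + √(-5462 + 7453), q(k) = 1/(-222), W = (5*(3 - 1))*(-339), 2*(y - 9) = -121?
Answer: √(-167072982 + 49284*√1991)/222 ≈ 57.839*I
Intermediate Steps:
y = -103/2 (y = 9 + (½)*(-121) = 9 - 121/2 = -103/2 ≈ -51.500)
W = -3390 (W = (5*2)*(-339) = 10*(-339) = -3390)
q(k) = -1/222
h = -3390 + √1991 (h = -3390 + √(-5462 + 7453) = -3390 + √1991 ≈ -3345.4)
√(h + q(y)) = √((-3390 + √1991) - 1/222) = √(-752581/222 + √1991)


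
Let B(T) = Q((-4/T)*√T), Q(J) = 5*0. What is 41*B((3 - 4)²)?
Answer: 0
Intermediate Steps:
Q(J) = 0
B(T) = 0
41*B((3 - 4)²) = 41*0 = 0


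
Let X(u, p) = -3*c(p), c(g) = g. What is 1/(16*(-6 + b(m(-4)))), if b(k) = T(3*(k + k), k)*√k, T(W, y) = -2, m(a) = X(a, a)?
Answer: 1/32 - √3/48 ≈ -0.0048344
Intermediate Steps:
X(u, p) = -3*p
m(a) = -3*a
b(k) = -2*√k
1/(16*(-6 + b(m(-4)))) = 1/(16*(-6 - 2*2*√3)) = 1/(16*(-6 - 4*√3)) = 1/(-96 - 64*√3)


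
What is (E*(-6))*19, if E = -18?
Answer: 2052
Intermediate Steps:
(E*(-6))*19 = -18*(-6)*19 = 108*19 = 2052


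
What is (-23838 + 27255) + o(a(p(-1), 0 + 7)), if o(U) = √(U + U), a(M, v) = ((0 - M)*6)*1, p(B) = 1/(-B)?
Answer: 3417 + 2*I*√3 ≈ 3417.0 + 3.4641*I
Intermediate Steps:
p(B) = -1/B
a(M, v) = -6*M (a(M, v) = (-M*6)*1 = -6*M*1 = -6*M)
o(U) = √2*√U (o(U) = √(2*U) = √2*√U)
(-23838 + 27255) + o(a(p(-1), 0 + 7)) = (-23838 + 27255) + √2*√(-(-6)/(-1)) = 3417 + √2*√(-(-6)*(-1)) = 3417 + √2*√(-6*1) = 3417 + √2*√(-6) = 3417 + √2*(I*√6) = 3417 + 2*I*√3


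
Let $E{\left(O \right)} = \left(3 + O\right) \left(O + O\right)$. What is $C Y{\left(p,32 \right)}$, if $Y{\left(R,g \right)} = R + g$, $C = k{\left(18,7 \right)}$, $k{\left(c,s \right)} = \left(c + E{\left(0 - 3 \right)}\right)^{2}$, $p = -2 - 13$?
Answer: $5508$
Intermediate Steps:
$E{\left(O \right)} = 2 O \left(3 + O\right)$ ($E{\left(O \right)} = \left(3 + O\right) 2 O = 2 O \left(3 + O\right)$)
$p = -15$ ($p = -2 - 13 = -15$)
$k{\left(c,s \right)} = c^{2}$ ($k{\left(c,s \right)} = \left(c + 2 \left(0 - 3\right) \left(3 + \left(0 - 3\right)\right)\right)^{2} = \left(c + 2 \left(-3\right) \left(3 - 3\right)\right)^{2} = \left(c + 2 \left(-3\right) 0\right)^{2} = \left(c + 0\right)^{2} = c^{2}$)
$C = 324$ ($C = 18^{2} = 324$)
$C Y{\left(p,32 \right)} = 324 \left(-15 + 32\right) = 324 \cdot 17 = 5508$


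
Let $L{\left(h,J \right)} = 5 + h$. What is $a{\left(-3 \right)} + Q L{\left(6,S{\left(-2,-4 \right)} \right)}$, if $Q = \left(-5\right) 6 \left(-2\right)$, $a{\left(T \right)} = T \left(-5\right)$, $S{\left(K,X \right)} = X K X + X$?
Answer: $675$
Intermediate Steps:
$S{\left(K,X \right)} = X + K X^{2}$ ($S{\left(K,X \right)} = K X X + X = K X^{2} + X = X + K X^{2}$)
$a{\left(T \right)} = - 5 T$
$Q = 60$ ($Q = \left(-30\right) \left(-2\right) = 60$)
$a{\left(-3 \right)} + Q L{\left(6,S{\left(-2,-4 \right)} \right)} = \left(-5\right) \left(-3\right) + 60 \left(5 + 6\right) = 15 + 60 \cdot 11 = 15 + 660 = 675$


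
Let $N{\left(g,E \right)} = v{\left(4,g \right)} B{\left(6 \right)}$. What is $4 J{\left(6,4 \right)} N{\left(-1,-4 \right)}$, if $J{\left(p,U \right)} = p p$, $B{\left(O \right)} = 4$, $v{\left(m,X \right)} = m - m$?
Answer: $0$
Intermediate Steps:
$v{\left(m,X \right)} = 0$
$J{\left(p,U \right)} = p^{2}$
$N{\left(g,E \right)} = 0$ ($N{\left(g,E \right)} = 0 \cdot 4 = 0$)
$4 J{\left(6,4 \right)} N{\left(-1,-4 \right)} = 4 \cdot 6^{2} \cdot 0 = 4 \cdot 36 \cdot 0 = 144 \cdot 0 = 0$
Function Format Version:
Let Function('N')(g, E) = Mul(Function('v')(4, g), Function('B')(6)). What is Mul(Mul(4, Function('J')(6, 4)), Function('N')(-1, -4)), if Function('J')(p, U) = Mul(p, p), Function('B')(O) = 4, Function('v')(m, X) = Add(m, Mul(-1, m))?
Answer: 0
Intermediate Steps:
Function('v')(m, X) = 0
Function('J')(p, U) = Pow(p, 2)
Function('N')(g, E) = 0 (Function('N')(g, E) = Mul(0, 4) = 0)
Mul(Mul(4, Function('J')(6, 4)), Function('N')(-1, -4)) = Mul(Mul(4, Pow(6, 2)), 0) = Mul(Mul(4, 36), 0) = Mul(144, 0) = 0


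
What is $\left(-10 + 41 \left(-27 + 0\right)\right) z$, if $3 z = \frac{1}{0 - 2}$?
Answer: $\frac{1117}{6} \approx 186.17$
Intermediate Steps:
$z = - \frac{1}{6}$ ($z = \frac{1}{3 \left(0 - 2\right)} = \frac{1}{3 \left(-2\right)} = \frac{1}{3} \left(- \frac{1}{2}\right) = - \frac{1}{6} \approx -0.16667$)
$\left(-10 + 41 \left(-27 + 0\right)\right) z = \left(-10 + 41 \left(-27 + 0\right)\right) \left(- \frac{1}{6}\right) = \left(-10 + 41 \left(-27\right)\right) \left(- \frac{1}{6}\right) = \left(-10 - 1107\right) \left(- \frac{1}{6}\right) = \left(-1117\right) \left(- \frac{1}{6}\right) = \frac{1117}{6}$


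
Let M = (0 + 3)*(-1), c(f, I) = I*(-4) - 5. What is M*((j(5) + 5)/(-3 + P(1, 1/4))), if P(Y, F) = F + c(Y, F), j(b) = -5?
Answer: 0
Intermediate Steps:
c(f, I) = -5 - 4*I (c(f, I) = -4*I - 5 = -5 - 4*I)
M = -3 (M = 3*(-1) = -3)
P(Y, F) = -5 - 3*F (P(Y, F) = F + (-5 - 4*F) = -5 - 3*F)
M*((j(5) + 5)/(-3 + P(1, 1/4))) = -3*(-5 + 5)/(-3 + (-5 - 3/4)) = -0/(-3 + (-5 - 3*¼)) = -0/(-3 + (-5 - ¾)) = -0/(-3 - 23/4) = -0/(-35/4) = -0*(-4)/35 = -3*0 = 0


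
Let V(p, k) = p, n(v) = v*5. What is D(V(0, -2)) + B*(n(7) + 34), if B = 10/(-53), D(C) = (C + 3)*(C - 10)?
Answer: -2280/53 ≈ -43.019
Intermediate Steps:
n(v) = 5*v
D(C) = (-10 + C)*(3 + C) (D(C) = (3 + C)*(-10 + C) = (-10 + C)*(3 + C))
B = -10/53 (B = 10*(-1/53) = -10/53 ≈ -0.18868)
D(V(0, -2)) + B*(n(7) + 34) = (-30 + 0**2 - 7*0) - 10*(5*7 + 34)/53 = (-30 + 0 + 0) - 10*(35 + 34)/53 = -30 - 10/53*69 = -30 - 690/53 = -2280/53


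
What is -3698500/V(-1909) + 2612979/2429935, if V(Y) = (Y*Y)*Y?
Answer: 18187305455993491/16904893601862115 ≈ 1.0759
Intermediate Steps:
V(Y) = Y³ (V(Y) = Y²*Y = Y³)
-3698500/V(-1909) + 2612979/2429935 = -3698500/((-1909)³) + 2612979/2429935 = -3698500/(-6956932429) + 2612979*(1/2429935) = -3698500*(-1/6956932429) + 2612979/2429935 = 3698500/6956932429 + 2612979/2429935 = 18187305455993491/16904893601862115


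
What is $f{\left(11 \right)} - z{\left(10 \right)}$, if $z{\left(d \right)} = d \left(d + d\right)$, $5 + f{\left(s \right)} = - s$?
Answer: $-216$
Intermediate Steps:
$f{\left(s \right)} = -5 - s$
$z{\left(d \right)} = 2 d^{2}$ ($z{\left(d \right)} = d 2 d = 2 d^{2}$)
$f{\left(11 \right)} - z{\left(10 \right)} = \left(-5 - 11\right) - 2 \cdot 10^{2} = \left(-5 - 11\right) - 2 \cdot 100 = -16 - 200 = -216$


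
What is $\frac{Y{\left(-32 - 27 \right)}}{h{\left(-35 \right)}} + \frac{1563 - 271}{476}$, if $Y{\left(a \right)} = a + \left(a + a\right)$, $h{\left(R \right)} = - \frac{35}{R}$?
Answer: $- \frac{1220}{7} \approx -174.29$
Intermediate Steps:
$Y{\left(a \right)} = 3 a$ ($Y{\left(a \right)} = a + 2 a = 3 a$)
$\frac{Y{\left(-32 - 27 \right)}}{h{\left(-35 \right)}} + \frac{1563 - 271}{476} = \frac{3 \left(-32 - 27\right)}{\left(-35\right) \frac{1}{-35}} + \frac{1563 - 271}{476} = \frac{3 \left(-32 - 27\right)}{\left(-35\right) \left(- \frac{1}{35}\right)} + 1292 \cdot \frac{1}{476} = \frac{3 \left(-59\right)}{1} + \frac{19}{7} = \left(-177\right) 1 + \frac{19}{7} = -177 + \frac{19}{7} = - \frac{1220}{7}$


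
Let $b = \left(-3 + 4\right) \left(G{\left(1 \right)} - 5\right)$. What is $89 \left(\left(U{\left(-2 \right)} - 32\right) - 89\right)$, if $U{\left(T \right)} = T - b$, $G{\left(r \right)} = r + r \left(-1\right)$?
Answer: $-10502$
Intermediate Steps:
$G{\left(r \right)} = 0$ ($G{\left(r \right)} = r - r = 0$)
$b = -5$ ($b = \left(-3 + 4\right) \left(0 - 5\right) = 1 \left(-5\right) = -5$)
$U{\left(T \right)} = 5 + T$ ($U{\left(T \right)} = T - -5 = T + 5 = 5 + T$)
$89 \left(\left(U{\left(-2 \right)} - 32\right) - 89\right) = 89 \left(\left(\left(5 - 2\right) - 32\right) - 89\right) = 89 \left(\left(3 - 32\right) - 89\right) = 89 \left(-29 - 89\right) = 89 \left(-118\right) = -10502$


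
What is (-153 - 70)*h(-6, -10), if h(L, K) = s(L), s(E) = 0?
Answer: 0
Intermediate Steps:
h(L, K) = 0
(-153 - 70)*h(-6, -10) = (-153 - 70)*0 = -223*0 = 0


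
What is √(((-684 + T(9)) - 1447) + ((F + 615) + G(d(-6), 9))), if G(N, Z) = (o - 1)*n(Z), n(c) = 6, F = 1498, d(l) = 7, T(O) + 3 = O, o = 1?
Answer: 2*I*√3 ≈ 3.4641*I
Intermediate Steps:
T(O) = -3 + O
G(N, Z) = 0 (G(N, Z) = (1 - 1)*6 = 0*6 = 0)
√(((-684 + T(9)) - 1447) + ((F + 615) + G(d(-6), 9))) = √(((-684 + (-3 + 9)) - 1447) + ((1498 + 615) + 0)) = √(((-684 + 6) - 1447) + (2113 + 0)) = √((-678 - 1447) + 2113) = √(-2125 + 2113) = √(-12) = 2*I*√3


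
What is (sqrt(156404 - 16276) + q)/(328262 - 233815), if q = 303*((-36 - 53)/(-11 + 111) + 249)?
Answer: 7517733/9444700 + 4*sqrt(8758)/94447 ≈ 0.79994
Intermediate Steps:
q = 7517733/100 (q = 303*(-89/100 + 249) = 303*(24811/100) = 7517733/100 ≈ 75177.)
(sqrt(156404 - 16276) + q)/(328262 - 233815) = (sqrt(156404 - 16276) + 7517733/100)/(328262 - 233815) = (sqrt(140128) + 7517733/100)/94447 = (4*sqrt(8758) + 7517733/100)*(1/94447) = (7517733/100 + 4*sqrt(8758))*(1/94447) = 7517733/9444700 + 4*sqrt(8758)/94447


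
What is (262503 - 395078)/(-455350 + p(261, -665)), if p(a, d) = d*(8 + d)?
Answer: 26515/3689 ≈ 7.1876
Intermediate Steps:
(262503 - 395078)/(-455350 + p(261, -665)) = (262503 - 395078)/(-455350 - 665*(8 - 665)) = -132575/(-455350 - 665*(-657)) = -132575/(-455350 + 436905) = -132575/(-18445) = -132575*(-1/18445) = 26515/3689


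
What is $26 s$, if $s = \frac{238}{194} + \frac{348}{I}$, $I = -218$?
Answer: $- \frac{101582}{10573} \approx -9.6077$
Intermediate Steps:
$s = - \frac{3907}{10573}$ ($s = \frac{238}{194} + \frac{348}{-218} = 238 \cdot \frac{1}{194} + 348 \left(- \frac{1}{218}\right) = \frac{119}{97} - \frac{174}{109} = - \frac{3907}{10573} \approx -0.36953$)
$26 s = 26 \left(- \frac{3907}{10573}\right) = - \frac{101582}{10573}$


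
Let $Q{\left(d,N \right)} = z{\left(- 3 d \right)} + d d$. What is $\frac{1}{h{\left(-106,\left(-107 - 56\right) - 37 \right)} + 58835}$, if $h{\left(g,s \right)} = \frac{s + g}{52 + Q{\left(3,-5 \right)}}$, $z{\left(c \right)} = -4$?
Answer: $\frac{19}{1117763} \approx 1.6998 \cdot 10^{-5}$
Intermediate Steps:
$Q{\left(d,N \right)} = -4 + d^{2}$ ($Q{\left(d,N \right)} = -4 + d d = -4 + d^{2}$)
$h{\left(g,s \right)} = \frac{g}{57} + \frac{s}{57}$ ($h{\left(g,s \right)} = \frac{s + g}{52 - \left(4 - 3^{2}\right)} = \frac{g + s}{52 + \left(-4 + 9\right)} = \frac{g + s}{52 + 5} = \frac{g + s}{57} = \left(g + s\right) \frac{1}{57} = \frac{g}{57} + \frac{s}{57}$)
$\frac{1}{h{\left(-106,\left(-107 - 56\right) - 37 \right)} + 58835} = \frac{1}{\left(\frac{1}{57} \left(-106\right) + \frac{\left(-107 - 56\right) - 37}{57}\right) + 58835} = \frac{1}{\left(- \frac{106}{57} + \frac{-163 - 37}{57}\right) + 58835} = \frac{1}{\left(- \frac{106}{57} + \frac{1}{57} \left(-200\right)\right) + 58835} = \frac{1}{\left(- \frac{106}{57} - \frac{200}{57}\right) + 58835} = \frac{1}{- \frac{102}{19} + 58835} = \frac{1}{\frac{1117763}{19}} = \frac{19}{1117763}$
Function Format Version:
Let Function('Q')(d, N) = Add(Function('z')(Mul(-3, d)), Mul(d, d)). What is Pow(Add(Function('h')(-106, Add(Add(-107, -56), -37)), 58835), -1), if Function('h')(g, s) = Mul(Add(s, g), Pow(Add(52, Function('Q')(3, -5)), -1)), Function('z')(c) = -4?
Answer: Rational(19, 1117763) ≈ 1.6998e-5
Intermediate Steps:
Function('Q')(d, N) = Add(-4, Pow(d, 2)) (Function('Q')(d, N) = Add(-4, Mul(d, d)) = Add(-4, Pow(d, 2)))
Function('h')(g, s) = Add(Mul(Rational(1, 57), g), Mul(Rational(1, 57), s)) (Function('h')(g, s) = Mul(Add(s, g), Pow(Add(52, Add(-4, Pow(3, 2))), -1)) = Mul(Add(g, s), Pow(Add(52, Add(-4, 9)), -1)) = Mul(Add(g, s), Pow(Add(52, 5), -1)) = Mul(Add(g, s), Pow(57, -1)) = Mul(Add(g, s), Rational(1, 57)) = Add(Mul(Rational(1, 57), g), Mul(Rational(1, 57), s)))
Pow(Add(Function('h')(-106, Add(Add(-107, -56), -37)), 58835), -1) = Pow(Add(Add(Mul(Rational(1, 57), -106), Mul(Rational(1, 57), Add(Add(-107, -56), -37))), 58835), -1) = Pow(Add(Add(Rational(-106, 57), Mul(Rational(1, 57), Add(-163, -37))), 58835), -1) = Pow(Add(Add(Rational(-106, 57), Mul(Rational(1, 57), -200)), 58835), -1) = Pow(Add(Add(Rational(-106, 57), Rational(-200, 57)), 58835), -1) = Pow(Add(Rational(-102, 19), 58835), -1) = Pow(Rational(1117763, 19), -1) = Rational(19, 1117763)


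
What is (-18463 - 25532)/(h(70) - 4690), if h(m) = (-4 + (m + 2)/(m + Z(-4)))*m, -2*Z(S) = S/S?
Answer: 174723/19450 ≈ 8.9832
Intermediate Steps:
Z(S) = -1/2 (Z(S) = -S/(2*S) = -1/2*1 = -1/2)
h(m) = m*(-4 + (2 + m)/(-1/2 + m)) (h(m) = (-4 + (m + 2)/(m - 1/2))*m = (-4 + (2 + m)/(-1/2 + m))*m = m*(-4 + (2 + m)/(-1/2 + m)))
(-18463 - 25532)/(h(70) - 4690) = (-18463 - 25532)/(2*70*(4 - 3*70)/(-1 + 2*70) - 4690) = -43995/(2*70*(4 - 210)/(-1 + 140) - 4690) = -43995/(2*70*(-206)/139 - 4690) = -43995/(2*70*(1/139)*(-206) - 4690) = -43995/(-28840/139 - 4690) = -43995/(-680750/139) = -43995*(-139/680750) = 174723/19450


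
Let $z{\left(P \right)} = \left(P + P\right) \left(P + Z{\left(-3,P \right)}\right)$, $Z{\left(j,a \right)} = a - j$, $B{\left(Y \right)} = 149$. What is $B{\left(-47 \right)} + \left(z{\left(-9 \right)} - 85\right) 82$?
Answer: $15319$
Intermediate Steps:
$z{\left(P \right)} = 2 P \left(3 + 2 P\right)$ ($z{\left(P \right)} = \left(P + P\right) \left(P + \left(P - -3\right)\right) = 2 P \left(P + \left(P + 3\right)\right) = 2 P \left(P + \left(3 + P\right)\right) = 2 P \left(3 + 2 P\right)$)
$B{\left(-47 \right)} + \left(z{\left(-9 \right)} - 85\right) 82 = 149 + \left(2 \left(-9\right) \left(3 + 2 \left(-9\right)\right) - 85\right) 82 = 149 + \left(2 \left(-9\right) \left(3 - 18\right) - 85\right) 82 = 149 + \left(2 \left(-9\right) \left(-15\right) - 85\right) 82 = 149 + \left(270 - 85\right) 82 = 149 + 185 \cdot 82 = 149 + 15170 = 15319$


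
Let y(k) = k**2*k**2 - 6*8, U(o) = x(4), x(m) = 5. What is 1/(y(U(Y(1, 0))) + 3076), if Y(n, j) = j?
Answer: 1/3653 ≈ 0.00027375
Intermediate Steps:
U(o) = 5
y(k) = -48 + k**4 (y(k) = k**4 - 48 = -48 + k**4)
1/(y(U(Y(1, 0))) + 3076) = 1/((-48 + 5**4) + 3076) = 1/((-48 + 625) + 3076) = 1/(577 + 3076) = 1/3653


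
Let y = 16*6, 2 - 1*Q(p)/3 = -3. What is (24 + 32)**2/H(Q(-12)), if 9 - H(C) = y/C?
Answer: 15680/13 ≈ 1206.2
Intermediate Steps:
Q(p) = 15 (Q(p) = 6 - 3*(-3) = 6 + 9 = 15)
y = 96
H(C) = 9 - 96/C
(24 + 32)**2/H(Q(-12)) = (24 + 32)**2/(9 - 96/15) = 56**2/(9 - 96*1/15) = 3136/(9 - 32/5) = 3136/(13/5) = 3136*(5/13) = 15680/13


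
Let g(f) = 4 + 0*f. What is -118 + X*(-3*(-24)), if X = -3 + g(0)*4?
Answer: 818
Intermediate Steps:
g(f) = 4 (g(f) = 4 + 0 = 4)
X = 13 (X = -3 + 4*4 = -3 + 16 = 13)
-118 + X*(-3*(-24)) = -118 + 13*(-3*(-24)) = -118 + 13*72 = -118 + 936 = 818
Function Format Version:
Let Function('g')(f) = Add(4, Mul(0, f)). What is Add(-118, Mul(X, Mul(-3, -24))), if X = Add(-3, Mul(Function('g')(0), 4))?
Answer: 818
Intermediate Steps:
Function('g')(f) = 4 (Function('g')(f) = Add(4, 0) = 4)
X = 13 (X = Add(-3, Mul(4, 4)) = Add(-3, 16) = 13)
Add(-118, Mul(X, Mul(-3, -24))) = Add(-118, Mul(13, Mul(-3, -24))) = Add(-118, Mul(13, 72)) = Add(-118, 936) = 818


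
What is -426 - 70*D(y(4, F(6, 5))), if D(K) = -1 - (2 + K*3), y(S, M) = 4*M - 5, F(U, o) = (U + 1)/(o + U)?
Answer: -8046/11 ≈ -731.45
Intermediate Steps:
F(U, o) = (1 + U)/(U + o)
y(S, M) = -5 + 4*M
D(K) = -3 - 3*K (D(K) = -1 - (2 + 3*K) = -1 + (-2 - 3*K) = -3 - 3*K)
-426 - 70*D(y(4, F(6, 5))) = -426 - 70*(-3 - 3*(-5 + 4*((1 + 6)/(6 + 5)))) = -426 - 70*(-3 - 3*(-5 + 4*(7/11))) = -426 - 70*(-3 - 3*(-5 + 28/11)) = -426 - 70*(-3 - 3*(-27/11)) = -426 - 70*(-3 + 81/11) = -426 - 70*48/11 = -426 - 3360/11 = -8046/11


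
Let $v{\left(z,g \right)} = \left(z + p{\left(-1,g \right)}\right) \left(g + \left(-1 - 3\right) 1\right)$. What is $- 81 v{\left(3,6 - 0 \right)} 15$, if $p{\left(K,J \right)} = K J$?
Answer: $7290$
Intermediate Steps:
$p{\left(K,J \right)} = J K$
$v{\left(z,g \right)} = \left(-4 + g\right) \left(z - g\right)$ ($v{\left(z,g \right)} = \left(z + g \left(-1\right)\right) \left(g + \left(-1 - 3\right) 1\right) = \left(z - g\right) \left(g - 4\right) = \left(z - g\right) \left(-4 + g\right) = \left(-4 + g\right) \left(z - g\right)$)
$- 81 v{\left(3,6 - 0 \right)} 15 = - 81 \left(- \left(6 - 0\right)^{2} - 12 + 4 \left(6 - 0\right) + \left(6 - 0\right) 3\right) 15 = - 81 \left(- \left(6 + 0\right)^{2} - 12 + 4 \left(6 + 0\right) + \left(6 + 0\right) 3\right) 15 = - 81 \left(- 6^{2} - 12 + 4 \cdot 6 + 6 \cdot 3\right) 15 = - 81 \left(\left(-1\right) 36 - 12 + 24 + 18\right) 15 = - 81 \left(-36 - 12 + 24 + 18\right) 15 = \left(-81\right) \left(-6\right) 15 = 486 \cdot 15 = 7290$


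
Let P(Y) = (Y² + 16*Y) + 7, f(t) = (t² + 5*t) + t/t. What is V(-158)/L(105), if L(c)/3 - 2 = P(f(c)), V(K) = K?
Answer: -79/200415639 ≈ -3.9418e-7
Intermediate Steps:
f(t) = 1 + t² + 5*t (f(t) = (t² + 5*t) + 1 = 1 + t² + 5*t)
P(Y) = 7 + Y² + 16*Y
L(c) = 75 + 3*(1 + c² + 5*c)² + 48*c² + 240*c (L(c) = 6 + 3*(7 + (1 + c² + 5*c)² + 16*(1 + c² + 5*c)) = 6 + 3*(7 + (1 + c² + 5*c)² + (16 + 16*c² + 80*c)) = 6 + 3*(23 + (1 + c² + 5*c)² + 16*c² + 80*c) = 6 + (69 + 3*(1 + c² + 5*c)² + 48*c² + 240*c) = 75 + 3*(1 + c² + 5*c)² + 48*c² + 240*c)
V(-158)/L(105) = -158/(78 + 3*105⁴ + 30*105³ + 129*105² + 270*105) = -158/(78 + 3*121550625 + 30*1157625 + 129*11025 + 28350) = -158/(78 + 364651875 + 34728750 + 1422225 + 28350) = -158/400831278 = -158*1/400831278 = -79/200415639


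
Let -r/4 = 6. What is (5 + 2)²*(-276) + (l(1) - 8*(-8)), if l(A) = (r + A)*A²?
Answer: -13483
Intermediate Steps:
r = -24 (r = -4*6 = -24)
l(A) = A²*(-24 + A) (l(A) = (-24 + A)*A² = A²*(-24 + A))
(5 + 2)²*(-276) + (l(1) - 8*(-8)) = (5 + 2)²*(-276) + (1²*(-24 + 1) - 8*(-8)) = 7²*(-276) + (1*(-23) + 64) = 49*(-276) + (-23 + 64) = -13524 + 41 = -13483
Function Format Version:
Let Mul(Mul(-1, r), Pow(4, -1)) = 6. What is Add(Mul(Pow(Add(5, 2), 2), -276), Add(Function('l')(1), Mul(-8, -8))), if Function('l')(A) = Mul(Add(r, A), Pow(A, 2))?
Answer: -13483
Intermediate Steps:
r = -24 (r = Mul(-4, 6) = -24)
Function('l')(A) = Mul(Pow(A, 2), Add(-24, A)) (Function('l')(A) = Mul(Add(-24, A), Pow(A, 2)) = Mul(Pow(A, 2), Add(-24, A)))
Add(Mul(Pow(Add(5, 2), 2), -276), Add(Function('l')(1), Mul(-8, -8))) = Add(Mul(Pow(Add(5, 2), 2), -276), Add(Mul(Pow(1, 2), Add(-24, 1)), Mul(-8, -8))) = Add(Mul(Pow(7, 2), -276), Add(Mul(1, -23), 64)) = Add(Mul(49, -276), Add(-23, 64)) = Add(-13524, 41) = -13483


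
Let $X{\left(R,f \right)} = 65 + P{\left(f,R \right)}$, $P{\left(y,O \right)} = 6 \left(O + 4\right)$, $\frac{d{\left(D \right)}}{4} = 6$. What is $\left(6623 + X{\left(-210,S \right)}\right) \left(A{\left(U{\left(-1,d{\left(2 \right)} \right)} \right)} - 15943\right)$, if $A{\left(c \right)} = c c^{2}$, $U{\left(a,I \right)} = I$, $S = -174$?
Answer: $-11552788$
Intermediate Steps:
$d{\left(D \right)} = 24$ ($d{\left(D \right)} = 4 \cdot 6 = 24$)
$P{\left(y,O \right)} = 24 + 6 O$ ($P{\left(y,O \right)} = 6 \left(4 + O\right) = 24 + 6 O$)
$X{\left(R,f \right)} = 89 + 6 R$ ($X{\left(R,f \right)} = 65 + \left(24 + 6 R\right) = 89 + 6 R$)
$A{\left(c \right)} = c^{3}$
$\left(6623 + X{\left(-210,S \right)}\right) \left(A{\left(U{\left(-1,d{\left(2 \right)} \right)} \right)} - 15943\right) = \left(6623 + \left(89 + 6 \left(-210\right)\right)\right) \left(24^{3} - 15943\right) = \left(6623 + \left(89 - 1260\right)\right) \left(13824 - 15943\right) = \left(6623 - 1171\right) \left(-2119\right) = 5452 \left(-2119\right) = -11552788$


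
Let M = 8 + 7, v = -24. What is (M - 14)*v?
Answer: -24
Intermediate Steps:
M = 15
(M - 14)*v = (15 - 14)*(-24) = 1*(-24) = -24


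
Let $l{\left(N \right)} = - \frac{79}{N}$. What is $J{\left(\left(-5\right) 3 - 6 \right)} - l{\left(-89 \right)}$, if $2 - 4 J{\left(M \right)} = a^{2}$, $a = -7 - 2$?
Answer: $- \frac{7347}{356} \approx -20.638$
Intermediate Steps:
$a = -9$
$J{\left(M \right)} = - \frac{79}{4}$ ($J{\left(M \right)} = \frac{1}{2} - \frac{\left(-9\right)^{2}}{4} = \frac{1}{2} - \frac{81}{4} = - \frac{79}{4}$)
$J{\left(\left(-5\right) 3 - 6 \right)} - l{\left(-89 \right)} = - \frac{79}{4} - - \frac{79}{-89} = - \frac{79}{4} - \left(-79\right) \left(- \frac{1}{89}\right) = - \frac{79}{4} - \frac{79}{89} = - \frac{7347}{356}$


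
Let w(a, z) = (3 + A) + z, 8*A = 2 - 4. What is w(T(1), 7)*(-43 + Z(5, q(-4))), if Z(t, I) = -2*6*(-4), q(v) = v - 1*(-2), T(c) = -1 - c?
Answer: 195/4 ≈ 48.750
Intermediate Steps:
q(v) = 2 + v (q(v) = v + 2 = 2 + v)
A = -¼ (A = (2 - 4)/8 = (⅛)*(-2) = -¼ ≈ -0.25000)
Z(t, I) = 48 (Z(t, I) = -12*(-4) = 48)
w(a, z) = 11/4 + z (w(a, z) = (3 - ¼) + z = 11/4 + z)
w(T(1), 7)*(-43 + Z(5, q(-4))) = (11/4 + 7)*(-43 + 48) = (39/4)*5 = 195/4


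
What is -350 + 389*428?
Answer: 166142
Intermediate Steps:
-350 + 389*428 = -350 + 166492 = 166142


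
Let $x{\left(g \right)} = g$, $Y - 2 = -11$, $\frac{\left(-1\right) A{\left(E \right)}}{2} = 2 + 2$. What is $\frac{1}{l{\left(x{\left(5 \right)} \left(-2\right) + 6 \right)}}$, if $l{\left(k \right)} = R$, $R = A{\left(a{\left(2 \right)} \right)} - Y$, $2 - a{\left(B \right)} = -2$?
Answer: $1$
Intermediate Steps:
$a{\left(B \right)} = 4$ ($a{\left(B \right)} = 2 - -2 = 2 + 2 = 4$)
$A{\left(E \right)} = -8$ ($A{\left(E \right)} = - 2 \left(2 + 2\right) = \left(-2\right) 4 = -8$)
$Y = -9$ ($Y = 2 - 11 = -9$)
$R = 1$ ($R = -8 - -9 = -8 + 9 = 1$)
$l{\left(k \right)} = 1$
$\frac{1}{l{\left(x{\left(5 \right)} \left(-2\right) + 6 \right)}} = 1^{-1} = 1$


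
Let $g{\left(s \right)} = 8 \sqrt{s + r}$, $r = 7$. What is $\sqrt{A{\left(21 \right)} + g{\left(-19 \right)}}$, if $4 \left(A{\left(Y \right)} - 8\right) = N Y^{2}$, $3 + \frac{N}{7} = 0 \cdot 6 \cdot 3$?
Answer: $\frac{\sqrt{-9229 + 64 i \sqrt{3}}}{2} \approx 0.28847 + 48.035 i$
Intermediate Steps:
$N = -21$ ($N = -21 + 7 \cdot 0 \cdot 6 \cdot 3 = -21 + 7 \cdot 0 \cdot 3 = -21 + 7 \cdot 0 = -21 + 0 = -21$)
$A{\left(Y \right)} = 8 - \frac{21 Y^{2}}{4}$ ($A{\left(Y \right)} = 8 + \frac{\left(-21\right) Y^{2}}{4} = 8 - \frac{21 Y^{2}}{4}$)
$g{\left(s \right)} = 8 \sqrt{7 + s}$ ($g{\left(s \right)} = 8 \sqrt{s + 7} = 8 \sqrt{7 + s}$)
$\sqrt{A{\left(21 \right)} + g{\left(-19 \right)}} = \sqrt{\left(8 - \frac{21 \cdot 21^{2}}{4}\right) + 8 \sqrt{7 - 19}} = \sqrt{\left(8 - \frac{9261}{4}\right) + 8 \sqrt{-12}} = \sqrt{\left(8 - \frac{9261}{4}\right) + 8 \cdot 2 i \sqrt{3}} = \sqrt{- \frac{9229}{4} + 16 i \sqrt{3}}$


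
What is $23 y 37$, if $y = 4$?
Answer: $3404$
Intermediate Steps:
$23 y 37 = 23 \cdot 4 \cdot 37 = 92 \cdot 37 = 3404$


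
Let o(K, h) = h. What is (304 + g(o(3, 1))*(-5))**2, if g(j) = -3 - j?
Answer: 104976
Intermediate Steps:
(304 + g(o(3, 1))*(-5))**2 = (304 + (-3 - 1*1)*(-5))**2 = (304 + (-3 - 1)*(-5))**2 = (304 - 4*(-5))**2 = (304 + 20)**2 = 324**2 = 104976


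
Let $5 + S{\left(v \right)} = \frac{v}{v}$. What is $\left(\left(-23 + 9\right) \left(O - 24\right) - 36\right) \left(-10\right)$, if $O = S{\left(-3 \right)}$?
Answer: $-3560$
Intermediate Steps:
$S{\left(v \right)} = -4$ ($S{\left(v \right)} = -5 + \frac{v}{v} = -5 + 1 = -4$)
$O = -4$
$\left(\left(-23 + 9\right) \left(O - 24\right) - 36\right) \left(-10\right) = \left(\left(-23 + 9\right) \left(-4 - 24\right) - 36\right) \left(-10\right) = \left(\left(-14\right) \left(-28\right) - 36\right) \left(-10\right) = \left(392 - 36\right) \left(-10\right) = 356 \left(-10\right) = -3560$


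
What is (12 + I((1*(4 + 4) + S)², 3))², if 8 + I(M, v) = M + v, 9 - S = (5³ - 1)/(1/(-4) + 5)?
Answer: 1053391936/130321 ≈ 8083.1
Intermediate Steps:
S = -325/19 (S = 9 - (5³ - 1)/(1/(-4) + 5) = 9 - (125 - 1)/(-¼ + 5) = 9 - 124/19/4 = 9 - 124*4/19 = 9 - 1*496/19 = 9 - 496/19 = -325/19 ≈ -17.105)
I(M, v) = -8 + M + v (I(M, v) = -8 + (M + v) = -8 + M + v)
(12 + I((1*(4 + 4) + S)², 3))² = (12 + (-8 + (1*(4 + 4) - 325/19)² + 3))² = (12 + (-8 + (1*8 - 325/19)² + 3))² = (12 + (-8 + (8 - 325/19)² + 3))² = (12 + (-8 + (-173/19)² + 3))² = (12 + (-8 + 29929/361 + 3))² = (12 + 28124/361)² = (32456/361)² = 1053391936/130321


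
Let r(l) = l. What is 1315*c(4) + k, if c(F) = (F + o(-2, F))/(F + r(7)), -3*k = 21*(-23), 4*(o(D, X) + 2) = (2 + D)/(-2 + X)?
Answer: 4401/11 ≈ 400.09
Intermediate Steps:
o(D, X) = -2 + (2 + D)/(4*(-2 + X)) (o(D, X) = -2 + ((2 + D)/(-2 + X))/4 = -2 + (2 + D)/(4*(-2 + X)))
k = 161 (k = -7*(-23) = -⅓*(-483) = 161)
c(F) = (F + (16 - 8*F)/(4*(-2 + F)))/(7 + F) (c(F) = (F + (18 - 2 - 8*F)/(4*(-2 + F)))/(F + 7) = (F + (16 - 8*F)/(4*(-2 + F)))/(7 + F))
1315*c(4) + k = 1315*((-2 + 4)/(7 + 4)) + 161 = 1315*(2/11) + 161 = 2630/11 + 161 = 4401/11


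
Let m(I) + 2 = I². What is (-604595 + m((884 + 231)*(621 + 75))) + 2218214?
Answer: 602239695217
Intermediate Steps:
m(I) = -2 + I²
(-604595 + m((884 + 231)*(621 + 75))) + 2218214 = (-604595 + (-2 + ((884 + 231)*(621 + 75))²)) + 2218214 = (-604595 + (-2 + (1115*696)²)) + 2218214 = (-604595 + (-2 + 776040²)) + 2218214 = (-604595 + (-2 + 602238081600)) + 2218214 = (-604595 + 602238081598) + 2218214 = 602237477003 + 2218214 = 602239695217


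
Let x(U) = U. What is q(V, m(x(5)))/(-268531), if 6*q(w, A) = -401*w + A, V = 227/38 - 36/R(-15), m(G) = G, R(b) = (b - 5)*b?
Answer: 741737/510208900 ≈ 0.0014538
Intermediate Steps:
R(b) = b*(-5 + b) (R(b) = (-5 + b)*b = b*(-5 + b))
V = 5561/950 (V = 227/38 - 36*(-1/(15*(-5 - 15))) = 227*(1/38) - 36/((-15*(-20))) = 227/38 - 36/300 = 227/38 - 36*1/300 = 227/38 - 3/25 = 5561/950 ≈ 5.8537)
q(w, A) = -401*w/6 + A/6 (q(w, A) = (-401*w + A)/6 = (A - 401*w)/6 = -401*w/6 + A/6)
q(V, m(x(5)))/(-268531) = (-401/6*5561/950 + (⅙)*5)/(-268531) = (-2229961/5700 + ⅚)*(-1/268531) = -741737/1900*(-1/268531) = 741737/510208900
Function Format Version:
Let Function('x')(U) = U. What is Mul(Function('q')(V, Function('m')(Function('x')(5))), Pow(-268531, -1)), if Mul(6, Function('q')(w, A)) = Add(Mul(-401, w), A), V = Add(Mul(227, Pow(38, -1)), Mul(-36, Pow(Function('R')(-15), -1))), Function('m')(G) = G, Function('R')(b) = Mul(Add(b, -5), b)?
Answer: Rational(741737, 510208900) ≈ 0.0014538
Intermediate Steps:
Function('R')(b) = Mul(b, Add(-5, b)) (Function('R')(b) = Mul(Add(-5, b), b) = Mul(b, Add(-5, b)))
V = Rational(5561, 950) (V = Add(Mul(227, Pow(38, -1)), Mul(-36, Pow(Mul(-15, Add(-5, -15)), -1))) = Add(Mul(227, Rational(1, 38)), Mul(-36, Pow(Mul(-15, -20), -1))) = Add(Rational(227, 38), Mul(-36, Pow(300, -1))) = Add(Rational(227, 38), Mul(-36, Rational(1, 300))) = Add(Rational(227, 38), Rational(-3, 25)) = Rational(5561, 950) ≈ 5.8537)
Function('q')(w, A) = Add(Mul(Rational(-401, 6), w), Mul(Rational(1, 6), A)) (Function('q')(w, A) = Mul(Rational(1, 6), Add(Mul(-401, w), A)) = Mul(Rational(1, 6), Add(A, Mul(-401, w))) = Add(Mul(Rational(-401, 6), w), Mul(Rational(1, 6), A)))
Mul(Function('q')(V, Function('m')(Function('x')(5))), Pow(-268531, -1)) = Mul(Add(Mul(Rational(-401, 6), Rational(5561, 950)), Mul(Rational(1, 6), 5)), Pow(-268531, -1)) = Mul(Add(Rational(-2229961, 5700), Rational(5, 6)), Rational(-1, 268531)) = Mul(Rational(-741737, 1900), Rational(-1, 268531)) = Rational(741737, 510208900)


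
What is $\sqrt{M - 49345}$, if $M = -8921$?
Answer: $3 i \sqrt{6474} \approx 241.38 i$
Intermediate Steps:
$\sqrt{M - 49345} = \sqrt{-8921 - 49345} = \sqrt{-58266} = 3 i \sqrt{6474}$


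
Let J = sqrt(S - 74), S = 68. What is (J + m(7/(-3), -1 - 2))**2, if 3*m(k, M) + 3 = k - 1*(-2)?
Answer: (-10 + 9*I*sqrt(6))**2/81 ≈ -4.7654 - 5.4433*I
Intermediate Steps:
m(k, M) = -1/3 + k/3 (m(k, M) = -1 + (k - 1*(-2))/3 = -1 + (k + 2)/3 = -1 + (2 + k)/3 = -1 + (2/3 + k/3) = -1/3 + k/3)
J = I*sqrt(6) (J = sqrt(68 - 74) = sqrt(-6) = I*sqrt(6) ≈ 2.4495*I)
(J + m(7/(-3), -1 - 2))**2 = (I*sqrt(6) + (-1/3 + (7/(-3))/3))**2 = (I*sqrt(6) + (-1/3 + (7*(-1/3))/3))**2 = (I*sqrt(6) + (-1/3 + (1/3)*(-7/3)))**2 = (I*sqrt(6) + (-1/3 - 7/9))**2 = (I*sqrt(6) - 10/9)**2 = (-10/9 + I*sqrt(6))**2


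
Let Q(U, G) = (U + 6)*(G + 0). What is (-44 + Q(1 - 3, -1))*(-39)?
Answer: 1872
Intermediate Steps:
Q(U, G) = G*(6 + U) (Q(U, G) = (6 + U)*G = G*(6 + U))
(-44 + Q(1 - 3, -1))*(-39) = (-44 - (6 + (1 - 3)))*(-39) = (-44 - (6 - 2))*(-39) = (-44 - 1*4)*(-39) = (-44 - 4)*(-39) = -48*(-39) = 1872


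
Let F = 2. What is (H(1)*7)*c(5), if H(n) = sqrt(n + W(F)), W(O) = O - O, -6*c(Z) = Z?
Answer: -35/6 ≈ -5.8333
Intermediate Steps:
c(Z) = -Z/6
W(O) = 0
H(n) = sqrt(n) (H(n) = sqrt(n + 0) = sqrt(n))
(H(1)*7)*c(5) = (sqrt(1)*7)*(-1/6*5) = (1*7)*(-5/6) = 7*(-5/6) = -35/6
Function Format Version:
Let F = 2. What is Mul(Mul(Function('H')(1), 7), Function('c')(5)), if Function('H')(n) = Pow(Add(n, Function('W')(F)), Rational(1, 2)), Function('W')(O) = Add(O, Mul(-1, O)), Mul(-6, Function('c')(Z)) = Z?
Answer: Rational(-35, 6) ≈ -5.8333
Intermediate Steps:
Function('c')(Z) = Mul(Rational(-1, 6), Z)
Function('W')(O) = 0
Function('H')(n) = Pow(n, Rational(1, 2)) (Function('H')(n) = Pow(Add(n, 0), Rational(1, 2)) = Pow(n, Rational(1, 2)))
Mul(Mul(Function('H')(1), 7), Function('c')(5)) = Mul(Mul(Pow(1, Rational(1, 2)), 7), Mul(Rational(-1, 6), 5)) = Mul(Mul(1, 7), Rational(-5, 6)) = Mul(7, Rational(-5, 6)) = Rational(-35, 6)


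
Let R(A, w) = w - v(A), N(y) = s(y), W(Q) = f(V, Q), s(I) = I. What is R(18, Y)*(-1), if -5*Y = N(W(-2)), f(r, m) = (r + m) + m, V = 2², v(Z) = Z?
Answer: 18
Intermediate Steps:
V = 4
f(r, m) = r + 2*m (f(r, m) = (m + r) + m = r + 2*m)
W(Q) = 4 + 2*Q
N(y) = y
Y = 0 (Y = -(4 + 2*(-2))/5 = -(4 - 4)/5 = -⅕*0 = 0)
R(A, w) = w - A
R(18, Y)*(-1) = (0 - 1*18)*(-1) = (0 - 18)*(-1) = -18*(-1) = 18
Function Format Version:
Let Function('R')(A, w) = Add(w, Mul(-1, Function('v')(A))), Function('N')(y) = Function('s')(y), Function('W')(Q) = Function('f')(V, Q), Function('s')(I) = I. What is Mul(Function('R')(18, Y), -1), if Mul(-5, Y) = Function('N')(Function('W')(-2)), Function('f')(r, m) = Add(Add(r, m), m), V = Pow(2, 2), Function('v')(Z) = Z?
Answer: 18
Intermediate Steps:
V = 4
Function('f')(r, m) = Add(r, Mul(2, m)) (Function('f')(r, m) = Add(Add(m, r), m) = Add(r, Mul(2, m)))
Function('W')(Q) = Add(4, Mul(2, Q))
Function('N')(y) = y
Y = 0 (Y = Mul(Rational(-1, 5), Add(4, Mul(2, -2))) = Mul(Rational(-1, 5), Add(4, -4)) = Mul(Rational(-1, 5), 0) = 0)
Function('R')(A, w) = Add(w, Mul(-1, A))
Mul(Function('R')(18, Y), -1) = Mul(Add(0, Mul(-1, 18)), -1) = Mul(Add(0, -18), -1) = Mul(-18, -1) = 18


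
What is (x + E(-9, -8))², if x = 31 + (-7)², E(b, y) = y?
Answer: 5184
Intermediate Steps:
x = 80 (x = 31 + 49 = 80)
(x + E(-9, -8))² = (80 - 8)² = 72² = 5184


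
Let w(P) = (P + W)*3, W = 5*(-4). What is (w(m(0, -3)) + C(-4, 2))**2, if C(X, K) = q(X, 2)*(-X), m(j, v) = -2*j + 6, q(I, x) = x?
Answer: 1156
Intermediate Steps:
m(j, v) = 6 - 2*j
W = -20
w(P) = -60 + 3*P (w(P) = (P - 20)*3 = (-20 + P)*3 = -60 + 3*P)
C(X, K) = -2*X (C(X, K) = 2*(-X) = -2*X)
(w(m(0, -3)) + C(-4, 2))**2 = ((-60 + 3*(6 - 2*0)) - 2*(-4))**2 = ((-60 + 3*(6 + 0)) + 8)**2 = ((-60 + 3*6) + 8)**2 = ((-60 + 18) + 8)**2 = (-42 + 8)**2 = (-34)**2 = 1156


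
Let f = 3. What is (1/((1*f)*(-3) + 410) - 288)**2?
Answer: 13337247169/160801 ≈ 82943.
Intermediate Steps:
(1/((1*f)*(-3) + 410) - 288)**2 = (1/((1*3)*(-3) + 410) - 288)**2 = (1/(3*(-3) + 410) - 288)**2 = (1/(-9 + 410) - 288)**2 = (1/401 - 288)**2 = (-115487/401)**2 = 13337247169/160801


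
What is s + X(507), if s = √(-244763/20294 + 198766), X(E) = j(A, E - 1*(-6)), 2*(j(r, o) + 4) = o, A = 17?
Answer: 505/2 + 3*√9095122386406/20294 ≈ 698.32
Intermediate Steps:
j(r, o) = -4 + o/2
X(E) = -1 + E/2 (X(E) = -4 + (E - 1*(-6))/2 = -4 + (E + 6)/2 = -4 + (6 + E)/2 = -4 + (3 + E/2) = -1 + E/2)
s = 3*√9095122386406/20294 (s = √(-244763*1/20294 + 198766) = √(-244763/20294 + 198766) = √(4033512441/20294) = 3*√9095122386406/20294 ≈ 445.82)
s + X(507) = 3*√9095122386406/20294 + (-1 + (½)*507) = 3*√9095122386406/20294 + (-1 + 507/2) = 3*√9095122386406/20294 + 505/2 = 505/2 + 3*√9095122386406/20294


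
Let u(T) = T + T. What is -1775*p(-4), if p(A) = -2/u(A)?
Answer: -1775/4 ≈ -443.75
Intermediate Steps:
u(T) = 2*T
p(A) = -1/A (p(A) = -2*1/(2*A) = -1/A)
-1775*p(-4) = -(-1775)/(-4) = -(-1775)*(-1)/4 = -1775*¼ = -1775/4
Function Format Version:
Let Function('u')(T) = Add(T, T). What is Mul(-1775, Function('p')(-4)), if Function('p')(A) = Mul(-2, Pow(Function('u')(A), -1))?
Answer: Rational(-1775, 4) ≈ -443.75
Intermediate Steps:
Function('u')(T) = Mul(2, T)
Function('p')(A) = Mul(-1, Pow(A, -1)) (Function('p')(A) = Mul(-2, Pow(Mul(2, A), -1)) = Mul(-2, Mul(Rational(1, 2), Pow(A, -1))) = Mul(-1, Pow(A, -1)))
Mul(-1775, Function('p')(-4)) = Mul(-1775, Mul(-1, Pow(-4, -1))) = Mul(-1775, Mul(-1, Rational(-1, 4))) = Mul(-1775, Rational(1, 4)) = Rational(-1775, 4)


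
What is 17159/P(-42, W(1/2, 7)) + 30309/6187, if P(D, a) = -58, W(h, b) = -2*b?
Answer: -104404811/358846 ≈ -290.95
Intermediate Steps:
17159/P(-42, W(1/2, 7)) + 30309/6187 = 17159/(-58) + 30309/6187 = 17159*(-1/58) + 30309*(1/6187) = -17159/58 + 30309/6187 = -104404811/358846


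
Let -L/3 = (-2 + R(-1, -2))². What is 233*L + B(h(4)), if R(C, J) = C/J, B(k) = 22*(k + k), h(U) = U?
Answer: -5587/4 ≈ -1396.8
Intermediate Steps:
B(k) = 44*k (B(k) = 22*(2*k) = 44*k)
L = -27/4 (L = -3*(-2 - 1/(-2))² = -3*(-2 - 1*(-½))² = -3*(-2 + ½)² = -3*(-3/2)² = -3*9/4 = -27/4 ≈ -6.7500)
233*L + B(h(4)) = 233*(-27/4) + 44*4 = -6291/4 + 176 = -5587/4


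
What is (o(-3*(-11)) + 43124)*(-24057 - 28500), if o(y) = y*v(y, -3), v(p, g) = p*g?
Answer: -2094764349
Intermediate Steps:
v(p, g) = g*p
o(y) = -3*y² (o(y) = y*(-3*y) = -3*y²)
(o(-3*(-11)) + 43124)*(-24057 - 28500) = (-3*(-3*(-11))² + 43124)*(-24057 - 28500) = (-3*33² + 43124)*(-52557) = (-3*1089 + 43124)*(-52557) = (-3267 + 43124)*(-52557) = 39857*(-52557) = -2094764349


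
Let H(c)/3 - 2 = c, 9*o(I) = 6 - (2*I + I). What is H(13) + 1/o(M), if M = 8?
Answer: 89/2 ≈ 44.500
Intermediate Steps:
o(I) = 2/3 - I/3 (o(I) = (6 - (2*I + I))/9 = (6 - 3*I)/9 = 2/3 - I/3)
H(c) = 6 + 3*c
H(13) + 1/o(M) = (6 + 3*13) + 1/(2/3 - 1/3*8) = (6 + 39) + 1/(2/3 - 8/3) = 45 + 1/(-2) = 45 - 1/2 = 89/2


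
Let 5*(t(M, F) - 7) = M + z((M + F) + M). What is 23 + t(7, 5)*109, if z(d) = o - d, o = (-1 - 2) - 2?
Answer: 2077/5 ≈ 415.40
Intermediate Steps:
o = -5 (o = -3 - 2 = -5)
z(d) = -5 - d
t(M, F) = 6 - F/5 - M/5 (t(M, F) = 7 + (M + (-5 - ((M + F) + M)))/5 = 7 + (M + (-5 - ((F + M) + M)))/5 = 7 + (M + (-5 - (F + 2*M)))/5 = 7 + (M + (-5 + (-F - 2*M)))/5 = 7 + (M + (-5 - F - 2*M))/5 = 7 + (-5 - F - M)/5 = 7 + (-1 - F/5 - M/5) = 6 - F/5 - M/5)
23 + t(7, 5)*109 = 23 + (6 - ⅕*5 - ⅕*7)*109 = 23 + (6 - 1 - 7/5)*109 = 23 + (18/5)*109 = 23 + 1962/5 = 2077/5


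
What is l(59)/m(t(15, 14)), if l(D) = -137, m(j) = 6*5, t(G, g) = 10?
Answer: -137/30 ≈ -4.5667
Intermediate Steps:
m(j) = 30
l(59)/m(t(15, 14)) = -137/30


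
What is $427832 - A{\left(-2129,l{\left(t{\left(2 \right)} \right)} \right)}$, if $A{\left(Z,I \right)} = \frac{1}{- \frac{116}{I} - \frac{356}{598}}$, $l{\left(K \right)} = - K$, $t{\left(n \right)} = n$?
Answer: $\frac{7343308149}{17164} \approx 4.2783 \cdot 10^{5}$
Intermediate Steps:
$A{\left(Z,I \right)} = \frac{1}{- \frac{178}{299} - \frac{116}{I}}$ ($A{\left(Z,I \right)} = \frac{1}{- \frac{116}{I} - \frac{178}{299}} = \frac{1}{- \frac{178}{299} - \frac{116}{I}}$)
$427832 - A{\left(-2129,l{\left(t{\left(2 \right)} \right)} \right)} = 427832 - - \frac{299 \left(\left(-1\right) 2\right)}{34684 + 178 \left(\left(-1\right) 2\right)} = 427832 - \left(-299\right) \left(-2\right) \frac{1}{34684 + 178 \left(-2\right)} = 427832 - \left(-299\right) \left(-2\right) \frac{1}{34684 - 356} = 427832 - \left(-299\right) \left(-2\right) \frac{1}{34328} = 427832 - \frac{299}{17164} = \frac{7343308149}{17164}$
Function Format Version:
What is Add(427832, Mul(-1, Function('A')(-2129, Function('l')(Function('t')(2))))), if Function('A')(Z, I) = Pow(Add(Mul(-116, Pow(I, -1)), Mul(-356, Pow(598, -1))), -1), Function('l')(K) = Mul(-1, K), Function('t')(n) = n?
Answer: Rational(7343308149, 17164) ≈ 4.2783e+5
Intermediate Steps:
Function('A')(Z, I) = Pow(Add(Rational(-178, 299), Mul(-116, Pow(I, -1))), -1) (Function('A')(Z, I) = Pow(Add(Mul(-116, Pow(I, -1)), Mul(-356, Rational(1, 598))), -1) = Pow(Add(Mul(-116, Pow(I, -1)), Rational(-178, 299)), -1) = Pow(Add(Rational(-178, 299), Mul(-116, Pow(I, -1))), -1))
Add(427832, Mul(-1, Function('A')(-2129, Function('l')(Function('t')(2))))) = Add(427832, Mul(-1, Mul(-299, Mul(-1, 2), Pow(Add(34684, Mul(178, Mul(-1, 2))), -1)))) = Add(427832, Mul(-1, Mul(-299, -2, Pow(Add(34684, Mul(178, -2)), -1)))) = Add(427832, Mul(-1, Mul(-299, -2, Pow(Add(34684, -356), -1)))) = Add(427832, Mul(-1, Mul(-299, -2, Pow(34328, -1)))) = Add(427832, Mul(-1, Mul(-299, -2, Rational(1, 34328)))) = Add(427832, Mul(-1, Rational(299, 17164))) = Add(427832, Rational(-299, 17164)) = Rational(7343308149, 17164)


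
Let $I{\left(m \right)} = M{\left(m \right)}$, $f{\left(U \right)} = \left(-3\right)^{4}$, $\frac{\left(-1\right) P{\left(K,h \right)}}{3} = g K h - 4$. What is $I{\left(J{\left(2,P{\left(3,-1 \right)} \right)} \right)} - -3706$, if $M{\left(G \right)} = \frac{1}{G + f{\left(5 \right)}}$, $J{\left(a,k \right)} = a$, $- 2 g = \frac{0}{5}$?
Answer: $\frac{307599}{83} \approx 3706.0$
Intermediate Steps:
$g = 0$ ($g = - \frac{0 \cdot \frac{1}{5}}{2} = \left(- \frac{1}{2}\right) 0 = 0$)
$P{\left(K,h \right)} = 12$ ($P{\left(K,h \right)} = - 3 \left(0 K h - 4\right) = - 3 \left(0 h - 4\right) = - 3 \left(0 - 4\right) = \left(-3\right) \left(-4\right) = 12$)
$f{\left(U \right)} = 81$
$M{\left(G \right)} = \frac{1}{81 + G}$ ($M{\left(G \right)} = \frac{1}{G + 81} = \frac{1}{81 + G}$)
$I{\left(m \right)} = \frac{1}{81 + m}$
$I{\left(J{\left(2,P{\left(3,-1 \right)} \right)} \right)} - -3706 = \frac{1}{81 + 2} - -3706 = \frac{1}{83} + 3706 = \frac{307599}{83}$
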